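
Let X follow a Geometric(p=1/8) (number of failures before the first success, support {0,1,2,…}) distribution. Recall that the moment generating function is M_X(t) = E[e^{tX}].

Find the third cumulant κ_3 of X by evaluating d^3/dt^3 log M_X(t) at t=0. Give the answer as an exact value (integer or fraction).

κ_3 = D^3[K](0) = 840

M_X(t) = 1/(8*(1 - 7*e^(t)/8))
K_X(t) = log M_X(t) = -log(1 - 7*e^(t)/8) - 3*log(2)
D^3[K](t) = (-392*e^(2*t) - 448*e^(t))/(343*e^(3*t) - 1176*e^(2*t) + 1344*e^(t) - 512)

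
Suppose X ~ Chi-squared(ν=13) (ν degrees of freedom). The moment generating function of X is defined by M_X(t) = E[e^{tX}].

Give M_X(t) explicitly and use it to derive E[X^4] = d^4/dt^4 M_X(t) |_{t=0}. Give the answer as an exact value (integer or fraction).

M_X(t) = (1 - 2*t)^(-13/2)

E[X^4] = D^4[M](0) = 62985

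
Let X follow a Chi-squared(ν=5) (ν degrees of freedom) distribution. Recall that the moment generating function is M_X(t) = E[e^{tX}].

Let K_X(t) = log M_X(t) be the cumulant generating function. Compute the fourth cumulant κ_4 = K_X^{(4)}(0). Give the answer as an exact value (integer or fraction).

κ_4 = K′′′′(0) = 240

M_X(t) = (1 - 2*t)^(-5/2)
K_X(t) = log M_X(t) = -5*log(1 - 2*t)/2
K′(t) = -5/(2*t - 1)
K′′(t) = 10/(4*t^2 - 4*t + 1)
K′′′(t) = -40/(8*t^3 - 12*t^2 + 6*t - 1)
K′′′′(t) = 240/(16*t^4 - 32*t^3 + 24*t^2 - 8*t + 1)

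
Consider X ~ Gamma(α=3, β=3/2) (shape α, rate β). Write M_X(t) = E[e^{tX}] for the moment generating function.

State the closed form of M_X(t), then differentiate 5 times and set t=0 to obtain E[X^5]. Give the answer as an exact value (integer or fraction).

M_X(t) = 27/(8*(3/2 - t)^3)
M^(5)(t) = 2177280/(256*t^8 - 3072*t^7 + 16128*t^6 - 48384*t^5 + 90720*t^4 - 108864*t^3 + 81648*t^2 - 34992*t + 6561)

E[X^5] = M^(5)(0) = 8960/27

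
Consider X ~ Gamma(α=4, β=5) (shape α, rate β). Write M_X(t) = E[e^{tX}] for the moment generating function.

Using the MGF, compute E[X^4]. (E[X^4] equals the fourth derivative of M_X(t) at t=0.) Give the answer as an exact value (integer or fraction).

M_X(t) = 625/(5 - t)^4
D^4[M](t) = 525000/(t^8 - 40*t^7 + 700*t^6 - 7000*t^5 + 43750*t^4 - 175000*t^3 + 437500*t^2 - 625000*t + 390625)

E[X^4] = D^4[M](0) = 168/125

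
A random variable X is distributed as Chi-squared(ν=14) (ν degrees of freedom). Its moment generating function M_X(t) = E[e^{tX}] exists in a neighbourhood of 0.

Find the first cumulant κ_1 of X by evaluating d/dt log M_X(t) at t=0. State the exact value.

M_X(t) = (1 - 2*t)^(-7)
K_X(t) = log M_X(t) = -7*log(1 - 2*t)
K′(t) = -14/(2*t - 1)

κ_1 = K′(0) = 14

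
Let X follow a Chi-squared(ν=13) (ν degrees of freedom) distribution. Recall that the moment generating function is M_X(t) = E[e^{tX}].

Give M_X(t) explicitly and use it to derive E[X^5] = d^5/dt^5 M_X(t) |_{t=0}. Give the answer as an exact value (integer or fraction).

M_X(t) = (1 - 2*t)^(-13/2)

E[X^5] = M^(5)(0) = 1322685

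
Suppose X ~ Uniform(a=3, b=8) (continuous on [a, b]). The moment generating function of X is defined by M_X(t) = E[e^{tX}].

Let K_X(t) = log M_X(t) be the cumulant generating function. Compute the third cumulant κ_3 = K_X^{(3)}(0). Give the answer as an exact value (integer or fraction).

κ_3 = D^3[K](0) = 0

M_X(t) = (e^(8*t) - e^(3*t))/(5*t)
K_X(t) = log M_X(t) = -log(t) + log(e^(8*t) - e^(3*t)) - log(5)
D^3[K](t) = (125*t^3*e^(10*t) + 125*t^3*e^(5*t) - 2*e^(15*t) + 6*e^(10*t) - 6*e^(5*t) + 2)/(t^3*e^(15*t) - 3*t^3*e^(10*t) + 3*t^3*e^(5*t) - t^3)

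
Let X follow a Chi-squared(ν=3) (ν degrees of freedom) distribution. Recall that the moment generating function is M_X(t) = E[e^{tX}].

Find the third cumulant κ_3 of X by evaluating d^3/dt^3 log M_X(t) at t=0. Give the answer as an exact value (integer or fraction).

κ_3 = K′′′(0) = 24

M_X(t) = (1 - 2*t)^(-3/2)
K_X(t) = log M_X(t) = -3*log(1 - 2*t)/2
K′(t) = -3/(2*t - 1)
K′′(t) = 6/(4*t^2 - 4*t + 1)
K′′′(t) = -24/(8*t^3 - 12*t^2 + 6*t - 1)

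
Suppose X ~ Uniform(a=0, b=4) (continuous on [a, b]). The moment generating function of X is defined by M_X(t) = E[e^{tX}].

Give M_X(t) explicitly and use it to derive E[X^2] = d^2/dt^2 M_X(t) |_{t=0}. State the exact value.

E[X^2] = D^2[M](0) = 16/3

M_X(t) = (e^(4*t) - 1)/(4*t)
D^2[M](t) = (8*t^2*e^(4*t) - 4*t*e^(4*t) + e^(4*t) - 1)/(2*t^3)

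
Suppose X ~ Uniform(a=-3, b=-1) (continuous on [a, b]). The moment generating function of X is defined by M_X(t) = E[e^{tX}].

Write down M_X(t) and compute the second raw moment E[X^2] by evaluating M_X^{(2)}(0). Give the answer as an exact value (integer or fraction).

E[X^2] = M^(2)(0) = 13/3

M_X(t) = (e^(-t) - e^(-3*t))/(2*t)
M^(2)(t) = (t^2*e^(2*t) - 9*t^2 + 2*t*e^(2*t) - 6*t + 2*e^(2*t) - 2)*e^(-3*t)/(2*t^3)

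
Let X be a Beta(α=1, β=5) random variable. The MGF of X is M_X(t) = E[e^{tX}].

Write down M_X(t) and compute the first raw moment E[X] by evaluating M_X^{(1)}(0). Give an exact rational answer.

M_X(t) = ₁F₁(1; 6; t)
dM/dt = ₁F₁(2; 7; t)/6

E[X] = dM/dt |_{t=0} = 1/6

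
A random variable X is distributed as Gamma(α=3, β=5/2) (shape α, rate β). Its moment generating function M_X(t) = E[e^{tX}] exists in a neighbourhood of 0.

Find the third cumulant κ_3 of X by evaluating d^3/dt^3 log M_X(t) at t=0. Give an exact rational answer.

M_X(t) = 125/(8*(5/2 - t)^3)
K_X(t) = log M_X(t) = -3*log(5/2 - t) - 3*log(2) + 3*log(5)
K′(t) = -6/(2*t - 5)
K′′(t) = 12/(4*t^2 - 20*t + 25)
K′′′(t) = -48/(8*t^3 - 60*t^2 + 150*t - 125)

κ_3 = K′′′(0) = 48/125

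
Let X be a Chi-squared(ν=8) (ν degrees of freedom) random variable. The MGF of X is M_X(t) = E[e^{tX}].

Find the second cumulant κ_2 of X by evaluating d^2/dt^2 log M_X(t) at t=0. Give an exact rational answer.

M_X(t) = (1 - 2*t)^(-4)
K_X(t) = log M_X(t) = -4*log(1 - 2*t)
K^(2)(t) = 16/(4*t^2 - 4*t + 1)

κ_2 = K^(2)(0) = 16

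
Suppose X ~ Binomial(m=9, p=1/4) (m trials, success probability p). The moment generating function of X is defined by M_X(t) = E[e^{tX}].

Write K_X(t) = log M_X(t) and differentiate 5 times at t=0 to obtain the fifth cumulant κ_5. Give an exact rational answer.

M_X(t) = (e^(t)/4 + 3/4)^9
K_X(t) = log M_X(t) = 9*log(e^(t)/4 + 3/4)
dK/dt = 9*e^(t)/(e^(t) + 3)
d^2K/dt^2 = 27*e^(t)/(e^(2*t) + 6*e^(t) + 9)
d^3K/dt^3 = (-27*e^(2*t) + 81*e^(t))/(e^(3*t) + 9*e^(2*t) + 27*e^(t) + 27)
d^4K/dt^4 = (27*e^(3*t) - 324*e^(2*t) + 243*e^(t))/(e^(4*t) + 12*e^(3*t) + 54*e^(2*t) + 108*e^(t) + 81)
d^5K/dt^5 = (-27*e^(4*t) + 891*e^(3*t) - 2673*e^(2*t) + 729*e^(t))/(e^(5*t) + 15*e^(4*t) + 90*e^(3*t) + 270*e^(2*t) + 405*e^(t) + 243)

κ_5 = d^5K/dt^5 |_{t=0} = -135/128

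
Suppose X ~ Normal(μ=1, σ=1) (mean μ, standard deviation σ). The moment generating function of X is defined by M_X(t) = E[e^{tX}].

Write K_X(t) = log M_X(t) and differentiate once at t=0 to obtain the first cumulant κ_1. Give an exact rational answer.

κ_1 = K^(1)(0) = 1

M_X(t) = e^(t^2/2 + t)
K_X(t) = log M_X(t) = t^2/2 + t
K^(1)(t) = t + 1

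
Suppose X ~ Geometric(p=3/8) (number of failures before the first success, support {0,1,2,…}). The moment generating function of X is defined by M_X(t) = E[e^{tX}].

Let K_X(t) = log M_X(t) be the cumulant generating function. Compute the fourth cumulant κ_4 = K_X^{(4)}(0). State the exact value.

M_X(t) = 3/(8*(1 - 5*e^(t)/8))
K_X(t) = log M_X(t) = -log(1 - 5*e^(t)/8) - 3*log(2) + log(3)
dK/dt = -5*e^(t)/(5*e^(t) - 8)
d^2K/dt^2 = 40*e^(t)/(25*e^(2*t) - 80*e^(t) + 64)
d^3K/dt^3 = (-200*e^(2*t) - 320*e^(t))/(125*e^(3*t) - 600*e^(2*t) + 960*e^(t) - 512)
d^4K/dt^4 = (1000*e^(3*t) + 6400*e^(2*t) + 2560*e^(t))/(625*e^(4*t) - 4000*e^(3*t) + 9600*e^(2*t) - 10240*e^(t) + 4096)

κ_4 = d^4K/dt^4 |_{t=0} = 3320/27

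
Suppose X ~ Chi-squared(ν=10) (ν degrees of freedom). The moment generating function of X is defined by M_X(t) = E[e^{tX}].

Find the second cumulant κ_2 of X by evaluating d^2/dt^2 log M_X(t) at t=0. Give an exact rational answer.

M_X(t) = (1 - 2*t)^(-5)
K_X(t) = log M_X(t) = -5*log(1 - 2*t)
D^2[K](t) = 20/(4*t^2 - 4*t + 1)

κ_2 = D^2[K](0) = 20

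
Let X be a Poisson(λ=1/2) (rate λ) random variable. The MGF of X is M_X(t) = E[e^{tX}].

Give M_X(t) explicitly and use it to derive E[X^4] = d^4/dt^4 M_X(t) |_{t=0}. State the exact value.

M_X(t) = e^(e^(t)/2 - 1/2)
M′(t) = e^(-1/2)*e^(t)*e^(e^(t)/2)/2
M′′(t) = (e^(2*t)*e^(e^(t)/2) + 2*e^(t)*e^(e^(t)/2))*e^(-1/2)/4
M′′′(t) = (e^(3*t)*e^(e^(t)/2) + 6*e^(2*t)*e^(e^(t)/2) + 4*e^(t)*e^(e^(t)/2))*e^(-1/2)/8
M′′′′(t) = (e^(4*t)*e^(e^(t)/2) + 12*e^(3*t)*e^(e^(t)/2) + 28*e^(2*t)*e^(e^(t)/2) + 8*e^(t)*e^(e^(t)/2))*e^(-1/2)/16

E[X^4] = M′′′′(0) = 49/16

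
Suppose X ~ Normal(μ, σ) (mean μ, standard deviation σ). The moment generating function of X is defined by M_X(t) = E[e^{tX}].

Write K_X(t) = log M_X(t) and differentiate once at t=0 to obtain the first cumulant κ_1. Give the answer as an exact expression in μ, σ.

κ_1 = D[K](0) = μ

M_X(t) = e^(μ*t + σ^2*t^2/2)
K_X(t) = log M_X(t) = μ*t + σ^2*t^2/2
D[K](t) = μ + σ^2*t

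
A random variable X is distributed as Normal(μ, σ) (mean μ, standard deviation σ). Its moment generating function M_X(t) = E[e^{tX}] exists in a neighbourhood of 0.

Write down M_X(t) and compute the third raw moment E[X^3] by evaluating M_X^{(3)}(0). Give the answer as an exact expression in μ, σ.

M_X(t) = e^(μ*t + σ^2*t^2/2)

E[X^3] = M^(3)(0) = μ*(μ^2 + 3*σ^2)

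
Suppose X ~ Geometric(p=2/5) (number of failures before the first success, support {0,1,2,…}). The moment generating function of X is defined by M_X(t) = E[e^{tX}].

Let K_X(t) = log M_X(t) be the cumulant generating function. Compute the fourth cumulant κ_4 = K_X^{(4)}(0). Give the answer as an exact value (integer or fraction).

M_X(t) = 2/(5*(1 - 3*e^(t)/5))
K_X(t) = log M_X(t) = -log(1 - 3*e^(t)/5) - log(5) + log(2)
D^4[K](t) = (135*e^(3*t) + 900*e^(2*t) + 375*e^(t))/(81*e^(4*t) - 540*e^(3*t) + 1350*e^(2*t) - 1500*e^(t) + 625)

κ_4 = D^4[K](0) = 705/8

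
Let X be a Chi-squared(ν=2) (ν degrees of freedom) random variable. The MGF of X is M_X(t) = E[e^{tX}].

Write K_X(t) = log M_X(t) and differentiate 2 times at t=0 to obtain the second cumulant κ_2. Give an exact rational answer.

κ_2 = D^2[K](0) = 4

M_X(t) = 1/(1 - 2*t)
K_X(t) = log M_X(t) = -log(1 - 2*t)
D^2[K](t) = 4/(4*t^2 - 4*t + 1)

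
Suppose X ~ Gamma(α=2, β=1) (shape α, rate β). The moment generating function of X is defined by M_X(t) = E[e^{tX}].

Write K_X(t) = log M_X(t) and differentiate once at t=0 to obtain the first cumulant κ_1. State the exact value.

κ_1 = dK/dt |_{t=0} = 2

M_X(t) = (1 - t)^(-2)
K_X(t) = log M_X(t) = -2*log(1 - t)
dK/dt = -2/(t - 1)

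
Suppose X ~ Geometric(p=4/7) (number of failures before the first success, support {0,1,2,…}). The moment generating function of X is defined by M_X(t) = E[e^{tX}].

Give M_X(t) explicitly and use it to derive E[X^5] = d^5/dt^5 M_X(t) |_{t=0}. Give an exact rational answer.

E[X^5] = D^5[M](0) = 23721/128

M_X(t) = 4/(7*(1 - 3*e^(t)/7))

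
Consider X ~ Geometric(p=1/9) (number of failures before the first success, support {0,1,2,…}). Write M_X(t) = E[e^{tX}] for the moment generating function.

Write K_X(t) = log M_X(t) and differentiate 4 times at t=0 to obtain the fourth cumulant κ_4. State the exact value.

κ_4 = K^(4)(0) = 31176

M_X(t) = 1/(9*(1 - 8*e^(t)/9))
K_X(t) = log M_X(t) = -log(1 - 8*e^(t)/9) - 2*log(3)
K^(4)(t) = (4608*e^(3*t) + 20736*e^(2*t) + 5832*e^(t))/(4096*e^(4*t) - 18432*e^(3*t) + 31104*e^(2*t) - 23328*e^(t) + 6561)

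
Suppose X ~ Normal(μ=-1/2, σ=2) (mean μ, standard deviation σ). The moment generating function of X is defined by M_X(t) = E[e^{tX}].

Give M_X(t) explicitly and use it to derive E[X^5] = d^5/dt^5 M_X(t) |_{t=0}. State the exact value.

E[X^5] = M^(5)(0) = -4001/32

M_X(t) = e^(2*t^2 - t/2)
M^(5)(t) = (32768*t^5*e^(2*t^2) - 20480*t^4*e^(2*t^2) + 87040*t^3*e^(2*t^2) - 31360*t^2*e^(2*t^2) + 34600*t*e^(2*t^2) - 4001*e^(2*t^2))*e^(-t/2)/32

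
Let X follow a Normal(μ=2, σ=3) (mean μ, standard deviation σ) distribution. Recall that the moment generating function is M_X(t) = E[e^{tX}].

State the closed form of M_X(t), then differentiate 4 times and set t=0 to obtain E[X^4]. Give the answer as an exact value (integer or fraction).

E[X^4] = M′′′′(0) = 475

M_X(t) = e^(9*t^2/2 + 2*t)
M′(t) = 9*t*e^(2*t)*e^(9*t^2/2) + 2*e^(2*t)*e^(9*t^2/2)
M′′(t) = 81*t^2*e^(2*t)*e^(9*t^2/2) + 36*t*e^(2*t)*e^(9*t^2/2) + 13*e^(2*t)*e^(9*t^2/2)
M′′′(t) = 729*t^3*e^(2*t)*e^(9*t^2/2) + 486*t^2*e^(2*t)*e^(9*t^2/2) + 351*t*e^(2*t)*e^(9*t^2/2) + 62*e^(2*t)*e^(9*t^2/2)
M′′′′(t) = 6561*t^4*e^(2*t)*e^(9*t^2/2) + 5832*t^3*e^(2*t)*e^(9*t^2/2) + 6318*t^2*e^(2*t)*e^(9*t^2/2) + 2232*t*e^(2*t)*e^(9*t^2/2) + 475*e^(2*t)*e^(9*t^2/2)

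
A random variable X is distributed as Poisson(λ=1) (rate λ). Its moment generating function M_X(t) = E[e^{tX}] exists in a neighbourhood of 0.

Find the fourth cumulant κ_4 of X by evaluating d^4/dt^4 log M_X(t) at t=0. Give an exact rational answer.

M_X(t) = e^(e^(t) - 1)
K_X(t) = log M_X(t) = e^(t) - 1
K^(4)(t) = e^(t)

κ_4 = K^(4)(0) = 1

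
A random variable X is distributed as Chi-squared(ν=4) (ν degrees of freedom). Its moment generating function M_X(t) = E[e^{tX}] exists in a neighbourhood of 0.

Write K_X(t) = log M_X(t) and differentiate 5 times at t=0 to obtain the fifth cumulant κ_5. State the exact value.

M_X(t) = (1 - 2*t)^(-2)
K_X(t) = log M_X(t) = -2*log(1 - 2*t)
K^(5)(t) = -1536/(32*t^5 - 80*t^4 + 80*t^3 - 40*t^2 + 10*t - 1)

κ_5 = K^(5)(0) = 1536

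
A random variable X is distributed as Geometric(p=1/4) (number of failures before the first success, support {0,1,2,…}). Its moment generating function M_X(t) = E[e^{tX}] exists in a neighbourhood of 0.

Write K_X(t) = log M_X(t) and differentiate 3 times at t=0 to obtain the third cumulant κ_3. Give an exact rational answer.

M_X(t) = 1/(4*(1 - 3*e^(t)/4))
K_X(t) = log M_X(t) = -log(1 - 3*e^(t)/4) - 2*log(2)
K^(3)(t) = (-36*e^(2*t) - 48*e^(t))/(27*e^(3*t) - 108*e^(2*t) + 144*e^(t) - 64)

κ_3 = K^(3)(0) = 84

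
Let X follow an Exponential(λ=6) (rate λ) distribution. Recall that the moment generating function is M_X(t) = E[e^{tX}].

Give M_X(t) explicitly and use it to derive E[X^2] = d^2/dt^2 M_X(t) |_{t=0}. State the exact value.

E[X^2] = D^2[M](0) = 1/18

M_X(t) = 6/(6 - t)
D^2[M](t) = -12/(t^3 - 18*t^2 + 108*t - 216)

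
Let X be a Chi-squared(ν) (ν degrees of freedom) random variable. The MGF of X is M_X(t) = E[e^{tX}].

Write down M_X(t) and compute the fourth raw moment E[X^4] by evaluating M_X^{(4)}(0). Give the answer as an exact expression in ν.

M_X(t) = (1 - 2*t)^(-ν/2)
M^(4)(t) = (ν^4 + 12*ν^3 + 44*ν^2 + 48*ν)/(16*t^4*(1 - 2*t)^(ν/2) - 32*t^3*(1 - 2*t)^(ν/2) + 24*t^2*(1 - 2*t)^(ν/2) - 8*t*(1 - 2*t)^(ν/2) + (1 - 2*t)^(ν/2))

E[X^4] = M^(4)(0) = ν*(ν^3 + 12*ν^2 + 44*ν + 48)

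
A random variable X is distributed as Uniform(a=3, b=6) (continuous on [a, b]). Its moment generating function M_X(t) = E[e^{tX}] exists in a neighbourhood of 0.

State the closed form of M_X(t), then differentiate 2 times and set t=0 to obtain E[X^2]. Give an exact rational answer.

E[X^2] = M′′(0) = 21

M_X(t) = (e^(6*t) - e^(3*t))/(3*t)
M′(t) = (6*t*e^(6*t) - 3*t*e^(3*t) - e^(6*t) + e^(3*t))/(3*t^2)
M′′(t) = (36*t^2*e^(6*t) - 9*t^2*e^(3*t) - 12*t*e^(6*t) + 6*t*e^(3*t) + 2*e^(6*t) - 2*e^(3*t))/(3*t^3)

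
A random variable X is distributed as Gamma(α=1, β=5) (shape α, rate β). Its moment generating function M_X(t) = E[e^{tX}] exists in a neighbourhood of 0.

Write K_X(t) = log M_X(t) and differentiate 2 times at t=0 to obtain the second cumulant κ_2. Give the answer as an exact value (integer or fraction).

κ_2 = K^(2)(0) = 1/25

M_X(t) = 5/(5 - t)
K_X(t) = log M_X(t) = -log(5 - t) + log(5)
K^(2)(t) = 1/(t^2 - 10*t + 25)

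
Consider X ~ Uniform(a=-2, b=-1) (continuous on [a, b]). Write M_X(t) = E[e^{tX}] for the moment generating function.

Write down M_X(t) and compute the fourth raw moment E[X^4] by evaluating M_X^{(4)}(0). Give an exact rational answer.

M_X(t) = (e^(-t) - e^(-2*t))/t
D^4[M](t) = (t^4*e^(t) - 16*t^4 + 4*t^3*e^(t) - 32*t^3 + 12*t^2*e^(t) - 48*t^2 + 24*t*e^(t) - 48*t + 24*e^(t) - 24)*e^(-2*t)/t^5

E[X^4] = D^4[M](0) = 31/5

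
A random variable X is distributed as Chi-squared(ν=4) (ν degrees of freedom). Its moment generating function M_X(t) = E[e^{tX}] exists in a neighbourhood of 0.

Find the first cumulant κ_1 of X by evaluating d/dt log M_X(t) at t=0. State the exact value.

κ_1 = K′(0) = 4

M_X(t) = (1 - 2*t)^(-2)
K_X(t) = log M_X(t) = -2*log(1 - 2*t)
K′(t) = -4/(2*t - 1)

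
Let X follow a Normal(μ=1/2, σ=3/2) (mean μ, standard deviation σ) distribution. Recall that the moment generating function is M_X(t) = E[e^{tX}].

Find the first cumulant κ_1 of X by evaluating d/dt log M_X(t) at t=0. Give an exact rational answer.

M_X(t) = e^(9*t^2/8 + t/2)
K_X(t) = log M_X(t) = 9*t^2/8 + t/2
K′(t) = 9*t/4 + 1/2

κ_1 = K′(0) = 1/2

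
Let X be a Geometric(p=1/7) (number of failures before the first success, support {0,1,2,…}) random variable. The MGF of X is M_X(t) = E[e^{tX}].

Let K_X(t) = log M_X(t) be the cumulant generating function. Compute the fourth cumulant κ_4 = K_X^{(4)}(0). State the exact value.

M_X(t) = 1/(7*(1 - 6*e^(t)/7))
K_X(t) = log M_X(t) = -log(1 - 6*e^(t)/7) - log(7)
D^4[K](t) = (1512*e^(3*t) + 7056*e^(2*t) + 2058*e^(t))/(1296*e^(4*t) - 6048*e^(3*t) + 10584*e^(2*t) - 8232*e^(t) + 2401)

κ_4 = D^4[K](0) = 10626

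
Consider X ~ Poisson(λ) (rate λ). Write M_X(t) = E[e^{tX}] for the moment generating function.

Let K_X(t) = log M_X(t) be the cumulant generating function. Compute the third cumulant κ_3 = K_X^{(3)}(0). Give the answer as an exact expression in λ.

κ_3 = K^(3)(0) = λ

M_X(t) = e^(λ*(e^(t) - 1))
K_X(t) = log M_X(t) = λ*(e^(t) - 1)
K^(3)(t) = λ*e^(t)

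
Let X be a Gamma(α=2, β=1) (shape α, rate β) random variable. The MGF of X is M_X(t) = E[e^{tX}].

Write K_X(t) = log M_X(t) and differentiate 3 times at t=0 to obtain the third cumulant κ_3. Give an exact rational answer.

κ_3 = d^3K/dt^3 |_{t=0} = 4

M_X(t) = (1 - t)^(-2)
K_X(t) = log M_X(t) = -2*log(1 - t)
dK/dt = -2/(t - 1)
d^2K/dt^2 = 2/(t^2 - 2*t + 1)
d^3K/dt^3 = -4/(t^3 - 3*t^2 + 3*t - 1)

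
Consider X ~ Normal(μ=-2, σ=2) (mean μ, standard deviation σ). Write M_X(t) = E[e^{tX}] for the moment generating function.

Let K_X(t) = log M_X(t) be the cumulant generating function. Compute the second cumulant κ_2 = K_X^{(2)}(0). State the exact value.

κ_2 = D^2[K](0) = 4

M_X(t) = e^(2*t^2 - 2*t)
K_X(t) = log M_X(t) = 2*t^2 - 2*t
D^2[K](t) = 4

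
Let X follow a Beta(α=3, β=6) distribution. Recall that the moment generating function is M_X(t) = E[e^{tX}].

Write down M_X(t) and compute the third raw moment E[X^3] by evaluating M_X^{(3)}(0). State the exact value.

M_X(t) = ₁F₁(3; 9; t)
M^(3)(t) = 2*₁F₁(6; 12; t)/33

E[X^3] = M^(3)(0) = 2/33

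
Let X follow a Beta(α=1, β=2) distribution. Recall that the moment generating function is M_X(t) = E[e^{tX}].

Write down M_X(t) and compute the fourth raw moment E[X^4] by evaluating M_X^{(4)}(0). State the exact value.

E[X^4] = D^4[M](0) = 1/15

M_X(t) = ₁F₁(1; 3; t)
D^4[M](t) = ₁F₁(5; 7; t)/15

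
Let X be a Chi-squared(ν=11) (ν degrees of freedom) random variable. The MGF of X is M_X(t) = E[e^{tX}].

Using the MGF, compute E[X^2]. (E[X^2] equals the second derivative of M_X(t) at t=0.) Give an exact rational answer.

M_X(t) = (1 - 2*t)^(-11/2)
M′(t) = 11/(64*t^6*√(1 - 2*t) - 192*t^5*√(1 - 2*t) + 240*t^4*√(1 - 2*t) - 160*t^3*√(1 - 2*t) + 60*t^2*√(1 - 2*t) - 12*t*√(1 - 2*t) + √(1 - 2*t))
M′′(t) = -143/(128*t^7*√(1 - 2*t) - 448*t^6*√(1 - 2*t) + 672*t^5*√(1 - 2*t) - 560*t^4*√(1 - 2*t) + 280*t^3*√(1 - 2*t) - 84*t^2*√(1 - 2*t) + 14*t*√(1 - 2*t) - √(1 - 2*t))

E[X^2] = M′′(0) = 143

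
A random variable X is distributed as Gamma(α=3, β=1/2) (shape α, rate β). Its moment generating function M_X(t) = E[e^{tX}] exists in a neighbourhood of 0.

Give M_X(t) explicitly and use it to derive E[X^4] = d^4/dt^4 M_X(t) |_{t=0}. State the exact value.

M_X(t) = 1/(8*(1/2 - t)^3)
M′(t) = 6/(16*t^4 - 32*t^3 + 24*t^2 - 8*t + 1)
M′′(t) = -48/(32*t^5 - 80*t^4 + 80*t^3 - 40*t^2 + 10*t - 1)
M′′′(t) = 480/(64*t^6 - 192*t^5 + 240*t^4 - 160*t^3 + 60*t^2 - 12*t + 1)
M′′′′(t) = -5760/(128*t^7 - 448*t^6 + 672*t^5 - 560*t^4 + 280*t^3 - 84*t^2 + 14*t - 1)

E[X^4] = M′′′′(0) = 5760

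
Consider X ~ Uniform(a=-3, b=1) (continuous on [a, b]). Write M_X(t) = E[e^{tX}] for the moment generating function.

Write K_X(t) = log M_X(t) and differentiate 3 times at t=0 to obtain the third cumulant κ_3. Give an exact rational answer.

M_X(t) = (e^(t) - e^(-3*t))/(4*t)
K_X(t) = log M_X(t) = -log(t) + log(e^(t) - e^(-3*t)) - 2*log(2)
dK/dt = (t*e^(4*t) + 3*t - e^(4*t) + 1)/(t*e^(4*t) - t)
d^2K/dt^2 = (-16*t^2*e^(4*t) + e^(8*t) - 2*e^(4*t) + 1)/(t^2*e^(8*t) - 2*t^2*e^(4*t) + t^2)
d^3K/dt^3 = (64*t^3*e^(8*t) + 64*t^3*e^(4*t) - 2*e^(12*t) + 6*e^(8*t) - 6*e^(4*t) + 2)/(t^3*e^(12*t) - 3*t^3*e^(8*t) + 3*t^3*e^(4*t) - t^3)

κ_3 = d^3K/dt^3 |_{t=0} = 0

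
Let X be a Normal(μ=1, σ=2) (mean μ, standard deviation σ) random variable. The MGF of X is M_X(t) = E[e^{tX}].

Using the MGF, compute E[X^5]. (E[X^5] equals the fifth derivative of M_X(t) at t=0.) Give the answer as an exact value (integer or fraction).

M_X(t) = e^(2*t^2 + t)
D^5[M](t) = 1024*t^5*e^(t)*e^(2*t^2) + 1280*t^4*e^(t)*e^(2*t^2) + 3200*t^3*e^(t)*e^(2*t^2) + 2080*t^2*e^(t)*e^(2*t^2) + 1460*t*e^(t)*e^(2*t^2) + 281*e^(t)*e^(2*t^2)

E[X^5] = D^5[M](0) = 281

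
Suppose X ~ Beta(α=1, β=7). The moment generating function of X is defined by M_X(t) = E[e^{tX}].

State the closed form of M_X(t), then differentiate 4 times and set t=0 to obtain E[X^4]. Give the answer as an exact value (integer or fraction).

M_X(t) = ₁F₁(1; 8; t)
dM/dt = ₁F₁(2; 9; t)/8
d^2M/dt^2 = ₁F₁(3; 10; t)/36
d^3M/dt^3 = ₁F₁(4; 11; t)/120
d^4M/dt^4 = ₁F₁(5; 12; t)/330

E[X^4] = d^4M/dt^4 |_{t=0} = 1/330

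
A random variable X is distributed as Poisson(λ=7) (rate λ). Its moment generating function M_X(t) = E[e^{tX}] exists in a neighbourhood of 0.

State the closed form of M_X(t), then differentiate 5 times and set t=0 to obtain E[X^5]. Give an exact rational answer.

E[X^5] = M^(5)(0) = 50134

M_X(t) = e^(7*e^(t) - 7)
M^(5)(t) = (16807*e^(5*t)*e^(7*e^(t)) + 24010*e^(4*t)*e^(7*e^(t)) + 8575*e^(3*t)*e^(7*e^(t)) + 735*e^(2*t)*e^(7*e^(t)) + 7*e^(t)*e^(7*e^(t)))*e^(-7)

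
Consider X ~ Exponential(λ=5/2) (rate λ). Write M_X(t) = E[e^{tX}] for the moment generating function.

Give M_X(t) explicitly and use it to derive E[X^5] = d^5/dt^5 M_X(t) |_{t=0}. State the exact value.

M_X(t) = 5/(2*(5/2 - t))
dM/dt = 10/(4*t^2 - 20*t + 25)
d^2M/dt^2 = -40/(8*t^3 - 60*t^2 + 150*t - 125)
d^3M/dt^3 = 240/(16*t^4 - 160*t^3 + 600*t^2 - 1000*t + 625)
d^4M/dt^4 = -1920/(32*t^5 - 400*t^4 + 2000*t^3 - 5000*t^2 + 6250*t - 3125)
d^5M/dt^5 = 19200/(64*t^6 - 960*t^5 + 6000*t^4 - 20000*t^3 + 37500*t^2 - 37500*t + 15625)

E[X^5] = d^5M/dt^5 |_{t=0} = 768/625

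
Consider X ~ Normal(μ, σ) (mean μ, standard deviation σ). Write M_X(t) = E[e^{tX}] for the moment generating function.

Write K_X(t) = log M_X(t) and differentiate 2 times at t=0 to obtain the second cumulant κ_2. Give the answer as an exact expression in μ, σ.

M_X(t) = e^(μ*t + σ^2*t^2/2)
K_X(t) = log M_X(t) = μ*t + σ^2*t^2/2
K^(2)(t) = σ^2

κ_2 = K^(2)(0) = σ^2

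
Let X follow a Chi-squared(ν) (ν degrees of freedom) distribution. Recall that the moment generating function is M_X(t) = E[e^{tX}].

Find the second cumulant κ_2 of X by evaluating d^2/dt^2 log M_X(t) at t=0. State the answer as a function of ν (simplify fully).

κ_2 = D^2[K](0) = 2*ν

M_X(t) = (1 - 2*t)^(-ν/2)
K_X(t) = log M_X(t) = -ν*log(1 - 2*t)/2
D^2[K](t) = 2*ν/(4*t^2 - 4*t + 1)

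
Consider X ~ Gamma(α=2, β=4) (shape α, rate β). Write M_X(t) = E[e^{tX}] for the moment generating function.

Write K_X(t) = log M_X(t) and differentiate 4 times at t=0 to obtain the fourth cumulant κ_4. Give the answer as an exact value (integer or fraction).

M_X(t) = 16/(4 - t)^2
K_X(t) = log M_X(t) = -2*log(4 - t) + 4*log(2)
K^(4)(t) = 12/(t^4 - 16*t^3 + 96*t^2 - 256*t + 256)

κ_4 = K^(4)(0) = 3/64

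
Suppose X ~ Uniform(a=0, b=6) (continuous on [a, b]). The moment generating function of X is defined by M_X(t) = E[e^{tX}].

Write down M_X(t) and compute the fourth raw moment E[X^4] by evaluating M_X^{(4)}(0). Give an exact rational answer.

E[X^4] = M^(4)(0) = 1296/5

M_X(t) = (e^(6*t) - 1)/(6*t)
M^(4)(t) = (216*t^4*e^(6*t) - 144*t^3*e^(6*t) + 72*t^2*e^(6*t) - 24*t*e^(6*t) + 4*e^(6*t) - 4)/t^5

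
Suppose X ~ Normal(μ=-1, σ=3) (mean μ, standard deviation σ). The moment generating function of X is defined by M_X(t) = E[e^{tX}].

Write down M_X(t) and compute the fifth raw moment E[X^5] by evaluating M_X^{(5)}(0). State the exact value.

E[X^5] = M′′′′′(0) = -1306

M_X(t) = e^(9*t^2/2 - t)
M′(t) = 9*t*e^(-t)*e^(9*t^2/2) - e^(-t)*e^(9*t^2/2)
M′′(t) = (81*t^2*e^(9*t^2/2) - 18*t*e^(9*t^2/2) + 10*e^(9*t^2/2))*e^(-t)
M′′′(t) = (729*t^3*e^(9*t^2/2) - 243*t^2*e^(9*t^2/2) + 270*t*e^(9*t^2/2) - 28*e^(9*t^2/2))*e^(-t)
M′′′′(t) = (6561*t^4*e^(9*t^2/2) - 2916*t^3*e^(9*t^2/2) + 4860*t^2*e^(9*t^2/2) - 1008*t*e^(9*t^2/2) + 298*e^(9*t^2/2))*e^(-t)
M′′′′′(t) = (59049*t^5*e^(9*t^2/2) - 32805*t^4*e^(9*t^2/2) + 72900*t^3*e^(9*t^2/2) - 22680*t^2*e^(9*t^2/2) + 13410*t*e^(9*t^2/2) - 1306*e^(9*t^2/2))*e^(-t)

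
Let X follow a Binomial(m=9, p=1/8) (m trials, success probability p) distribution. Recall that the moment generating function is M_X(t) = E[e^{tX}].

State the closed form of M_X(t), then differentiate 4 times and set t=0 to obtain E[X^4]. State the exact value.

E[X^4] = d^4M/dt^4 |_{t=0} = 4005/256

M_X(t) = (e^(t)/8 + 7/8)^9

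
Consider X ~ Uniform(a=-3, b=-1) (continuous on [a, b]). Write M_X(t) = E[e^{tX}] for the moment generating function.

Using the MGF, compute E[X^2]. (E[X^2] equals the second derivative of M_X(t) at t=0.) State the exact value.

M_X(t) = (e^(-t) - e^(-3*t))/(2*t)
M′(t) = (-t*e^(2*t) + 3*t - e^(2*t) + 1)*e^(-3*t)/(2*t^2)
M′′(t) = (t^2*e^(2*t) - 9*t^2 + 2*t*e^(2*t) - 6*t + 2*e^(2*t) - 2)*e^(-3*t)/(2*t^3)

E[X^2] = M′′(0) = 13/3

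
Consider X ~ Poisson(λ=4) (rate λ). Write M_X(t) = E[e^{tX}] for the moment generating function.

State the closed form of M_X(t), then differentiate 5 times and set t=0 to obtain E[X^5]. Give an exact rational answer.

E[X^5] = D^5[M](0) = 5428

M_X(t) = e^(4*e^(t) - 4)
D^5[M](t) = (1024*e^(5*t)*e^(4*e^(t)) + 2560*e^(4*t)*e^(4*e^(t)) + 1600*e^(3*t)*e^(4*e^(t)) + 240*e^(2*t)*e^(4*e^(t)) + 4*e^(t)*e^(4*e^(t)))*e^(-4)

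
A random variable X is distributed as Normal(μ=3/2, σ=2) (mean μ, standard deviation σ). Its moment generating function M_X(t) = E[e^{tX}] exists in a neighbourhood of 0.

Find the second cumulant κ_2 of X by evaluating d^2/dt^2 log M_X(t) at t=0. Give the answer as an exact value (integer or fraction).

κ_2 = K′′(0) = 4

M_X(t) = e^(2*t^2 + 3*t/2)
K_X(t) = log M_X(t) = 2*t^2 + 3*t/2
K′(t) = 4*t + 3/2
K′′(t) = 4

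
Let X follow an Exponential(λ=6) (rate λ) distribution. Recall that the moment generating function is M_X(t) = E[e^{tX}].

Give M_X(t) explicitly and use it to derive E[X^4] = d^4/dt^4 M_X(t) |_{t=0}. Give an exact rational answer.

E[X^4] = d^4M/dt^4 |_{t=0} = 1/54

M_X(t) = 6/(6 - t)
dM/dt = 6/(t^2 - 12*t + 36)
d^2M/dt^2 = -12/(t^3 - 18*t^2 + 108*t - 216)
d^3M/dt^3 = 36/(t^4 - 24*t^3 + 216*t^2 - 864*t + 1296)
d^4M/dt^4 = -144/(t^5 - 30*t^4 + 360*t^3 - 2160*t^2 + 6480*t - 7776)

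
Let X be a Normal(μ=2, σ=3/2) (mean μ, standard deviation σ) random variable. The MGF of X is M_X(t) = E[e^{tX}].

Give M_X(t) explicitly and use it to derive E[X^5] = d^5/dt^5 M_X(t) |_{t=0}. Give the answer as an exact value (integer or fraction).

E[X^5] = d^5M/dt^5 |_{t=0} = 2911/8

M_X(t) = e^(9*t^2/8 + 2*t)
dM/dt = 9*t*e^(2*t)*e^(9*t^2/8)/4 + 2*e^(2*t)*e^(9*t^2/8)
d^2M/dt^2 = 81*t^2*e^(2*t)*e^(9*t^2/8)/16 + 9*t*e^(2*t)*e^(9*t^2/8) + 25*e^(2*t)*e^(9*t^2/8)/4
d^3M/dt^3 = 729*t^3*e^(2*t)*e^(9*t^2/8)/64 + 243*t^2*e^(2*t)*e^(9*t^2/8)/8 + 675*t*e^(2*t)*e^(9*t^2/8)/16 + 43*e^(2*t)*e^(9*t^2/8)/2
d^4M/dt^4 = 6561*t^4*e^(2*t)*e^(9*t^2/8)/256 + 729*t^3*e^(2*t)*e^(9*t^2/8)/8 + 6075*t^2*e^(2*t)*e^(9*t^2/8)/32 + 387*t*e^(2*t)*e^(9*t^2/8)/2 + 1363*e^(2*t)*e^(9*t^2/8)/16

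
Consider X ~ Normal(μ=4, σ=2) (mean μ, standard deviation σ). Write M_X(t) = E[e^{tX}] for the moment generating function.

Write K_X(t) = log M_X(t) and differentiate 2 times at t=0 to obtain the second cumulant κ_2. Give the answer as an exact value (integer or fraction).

M_X(t) = e^(2*t^2 + 4*t)
K_X(t) = log M_X(t) = 2*t^2 + 4*t
K′(t) = 4*t + 4
K′′(t) = 4

κ_2 = K′′(0) = 4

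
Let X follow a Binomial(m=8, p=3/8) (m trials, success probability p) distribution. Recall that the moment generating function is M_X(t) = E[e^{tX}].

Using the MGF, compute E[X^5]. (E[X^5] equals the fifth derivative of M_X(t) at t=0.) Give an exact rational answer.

E[X^5] = d^5M/dt^5 |_{t=0} = 484431/512

M_X(t) = (3*e^(t)/8 + 5/8)^8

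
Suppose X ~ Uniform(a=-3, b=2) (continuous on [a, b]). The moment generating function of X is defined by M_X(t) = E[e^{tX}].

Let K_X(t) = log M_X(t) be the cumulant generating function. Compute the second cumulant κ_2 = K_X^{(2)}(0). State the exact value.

M_X(t) = (e^(2*t) - e^(-3*t))/(5*t)
K_X(t) = log M_X(t) = -log(t) + log(e^(2*t) - e^(-3*t)) - log(5)
D^2[K](t) = (-25*t^2*e^(5*t) + e^(10*t) - 2*e^(5*t) + 1)/(t^2*e^(10*t) - 2*t^2*e^(5*t) + t^2)

κ_2 = D^2[K](0) = 25/12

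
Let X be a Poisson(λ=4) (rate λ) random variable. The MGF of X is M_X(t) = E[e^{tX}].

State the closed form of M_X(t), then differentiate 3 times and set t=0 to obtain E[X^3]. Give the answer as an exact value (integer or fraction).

E[X^3] = M′′′(0) = 116

M_X(t) = e^(4*e^(t) - 4)
M′(t) = 4*e^(-4)*e^(t)*e^(4*e^(t))
M′′(t) = (16*e^(2*t)*e^(4*e^(t)) + 4*e^(t)*e^(4*e^(t)))*e^(-4)
M′′′(t) = (64*e^(3*t)*e^(4*e^(t)) + 48*e^(2*t)*e^(4*e^(t)) + 4*e^(t)*e^(4*e^(t)))*e^(-4)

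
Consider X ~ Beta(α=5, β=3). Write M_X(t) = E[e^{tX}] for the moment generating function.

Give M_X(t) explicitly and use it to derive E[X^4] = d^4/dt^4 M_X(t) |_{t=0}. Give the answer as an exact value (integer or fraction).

E[X^4] = M′′′′(0) = 7/33

M_X(t) = ₁F₁(5; 8; t)
M′(t) = 5*₁F₁(6; 9; t)/8
M′′(t) = 5*₁F₁(7; 10; t)/12
M′′′(t) = 7*₁F₁(8; 11; t)/24
M′′′′(t) = 7*₁F₁(9; 12; t)/33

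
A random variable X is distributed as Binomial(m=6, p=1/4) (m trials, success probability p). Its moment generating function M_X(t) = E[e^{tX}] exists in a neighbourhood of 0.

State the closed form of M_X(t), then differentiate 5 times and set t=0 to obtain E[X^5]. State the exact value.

E[X^5] = M′′′′′(0) = 5841/64

M_X(t) = (e^(t)/4 + 3/4)^6
M′(t) = 3*e^(6*t)/2048 + 45*e^(5*t)/2048 + 135*e^(4*t)/1024 + 405*e^(3*t)/1024 + 1215*e^(2*t)/2048 + 729*e^(t)/2048
M′′(t) = 9*e^(6*t)/1024 + 225*e^(5*t)/2048 + 135*e^(4*t)/256 + 1215*e^(3*t)/1024 + 1215*e^(2*t)/1024 + 729*e^(t)/2048
M′′′(t) = 27*e^(6*t)/512 + 1125*e^(5*t)/2048 + 135*e^(4*t)/64 + 3645*e^(3*t)/1024 + 1215*e^(2*t)/512 + 729*e^(t)/2048
M′′′′(t) = 81*e^(6*t)/256 + 5625*e^(5*t)/2048 + 135*e^(4*t)/16 + 10935*e^(3*t)/1024 + 1215*e^(2*t)/256 + 729*e^(t)/2048
M′′′′′(t) = 243*e^(6*t)/128 + 28125*e^(5*t)/2048 + 135*e^(4*t)/4 + 32805*e^(3*t)/1024 + 1215*e^(2*t)/128 + 729*e^(t)/2048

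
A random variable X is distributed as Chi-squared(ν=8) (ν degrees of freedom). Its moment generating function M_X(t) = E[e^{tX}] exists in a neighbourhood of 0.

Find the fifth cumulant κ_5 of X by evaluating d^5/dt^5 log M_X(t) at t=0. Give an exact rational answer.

M_X(t) = (1 - 2*t)^(-4)
K_X(t) = log M_X(t) = -4*log(1 - 2*t)
K′(t) = -8/(2*t - 1)
K′′(t) = 16/(4*t^2 - 4*t + 1)
K′′′(t) = -64/(8*t^3 - 12*t^2 + 6*t - 1)
K′′′′(t) = 384/(16*t^4 - 32*t^3 + 24*t^2 - 8*t + 1)
K′′′′′(t) = -3072/(32*t^5 - 80*t^4 + 80*t^3 - 40*t^2 + 10*t - 1)

κ_5 = K′′′′′(0) = 3072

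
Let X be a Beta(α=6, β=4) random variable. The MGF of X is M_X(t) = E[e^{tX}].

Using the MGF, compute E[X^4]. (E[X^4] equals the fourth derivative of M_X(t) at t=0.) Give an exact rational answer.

M_X(t) = ₁F₁(6; 10; t)
M^(4)(t) = 126*₁F₁(10; 14; t)/715

E[X^4] = M^(4)(0) = 126/715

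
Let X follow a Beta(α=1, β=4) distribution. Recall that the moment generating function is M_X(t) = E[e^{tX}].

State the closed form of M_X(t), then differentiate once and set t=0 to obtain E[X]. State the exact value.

M_X(t) = ₁F₁(1; 5; t)
M′(t) = ₁F₁(2; 6; t)/5

E[X] = M′(0) = 1/5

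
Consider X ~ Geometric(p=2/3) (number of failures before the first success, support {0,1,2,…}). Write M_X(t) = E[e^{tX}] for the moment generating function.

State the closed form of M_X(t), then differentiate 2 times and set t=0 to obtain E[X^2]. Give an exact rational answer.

E[X^2] = d^2M/dt^2 |_{t=0} = 1

M_X(t) = 2/(3*(1 - e^(t)/3))
dM/dt = 2*e^(t)/(e^(2*t) - 6*e^(t) + 9)
d^2M/dt^2 = (-2*e^(2*t) - 6*e^(t))/(e^(3*t) - 9*e^(2*t) + 27*e^(t) - 27)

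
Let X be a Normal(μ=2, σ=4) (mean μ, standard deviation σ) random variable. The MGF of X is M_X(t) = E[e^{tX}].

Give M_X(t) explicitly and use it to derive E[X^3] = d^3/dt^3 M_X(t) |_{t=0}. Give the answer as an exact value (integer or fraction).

M_X(t) = e^(8*t^2 + 2*t)
M^(3)(t) = 4096*t^3*e^(2*t)*e^(8*t^2) + 1536*t^2*e^(2*t)*e^(8*t^2) + 960*t*e^(2*t)*e^(8*t^2) + 104*e^(2*t)*e^(8*t^2)

E[X^3] = M^(3)(0) = 104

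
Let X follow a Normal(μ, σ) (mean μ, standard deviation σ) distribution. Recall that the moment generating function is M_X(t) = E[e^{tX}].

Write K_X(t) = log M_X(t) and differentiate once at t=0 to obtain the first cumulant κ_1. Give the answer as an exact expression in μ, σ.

κ_1 = D[K](0) = μ

M_X(t) = e^(μ*t + σ^2*t^2/2)
K_X(t) = log M_X(t) = μ*t + σ^2*t^2/2
D[K](t) = μ + σ^2*t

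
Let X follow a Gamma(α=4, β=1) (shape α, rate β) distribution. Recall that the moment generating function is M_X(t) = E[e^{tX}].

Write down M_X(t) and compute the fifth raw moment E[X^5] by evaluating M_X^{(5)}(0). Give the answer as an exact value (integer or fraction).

M_X(t) = (1 - t)^(-4)
D^5[M](t) = -6720/(t^9 - 9*t^8 + 36*t^7 - 84*t^6 + 126*t^5 - 126*t^4 + 84*t^3 - 36*t^2 + 9*t - 1)

E[X^5] = D^5[M](0) = 6720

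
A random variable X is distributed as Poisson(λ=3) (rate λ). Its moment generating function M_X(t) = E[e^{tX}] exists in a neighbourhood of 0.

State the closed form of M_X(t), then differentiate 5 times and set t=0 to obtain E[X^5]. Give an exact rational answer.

M_X(t) = e^(3*e^(t) - 3)
M^(5)(t) = (243*e^(5*t)*e^(3*e^(t)) + 810*e^(4*t)*e^(3*e^(t)) + 675*e^(3*t)*e^(3*e^(t)) + 135*e^(2*t)*e^(3*e^(t)) + 3*e^(t)*e^(3*e^(t)))*e^(-3)

E[X^5] = M^(5)(0) = 1866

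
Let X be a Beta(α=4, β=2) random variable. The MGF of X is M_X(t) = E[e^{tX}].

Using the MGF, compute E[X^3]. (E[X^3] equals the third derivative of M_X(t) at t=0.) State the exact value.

M_X(t) = ₁F₁(4; 6; t)
M′(t) = 2*₁F₁(5; 7; t)/3
M′′(t) = 10*₁F₁(6; 8; t)/21
M′′′(t) = 5*₁F₁(7; 9; t)/14

E[X^3] = M′′′(0) = 5/14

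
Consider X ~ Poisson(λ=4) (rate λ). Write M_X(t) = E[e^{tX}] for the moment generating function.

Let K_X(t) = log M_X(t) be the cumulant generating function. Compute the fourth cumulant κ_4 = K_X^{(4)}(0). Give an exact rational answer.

M_X(t) = e^(4*e^(t) - 4)
K_X(t) = log M_X(t) = 4*e^(t) - 4
K^(4)(t) = 4*e^(t)

κ_4 = K^(4)(0) = 4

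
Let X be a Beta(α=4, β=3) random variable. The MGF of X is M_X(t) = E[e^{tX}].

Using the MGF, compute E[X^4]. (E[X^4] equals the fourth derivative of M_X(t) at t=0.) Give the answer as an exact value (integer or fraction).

E[X^4] = M′′′′(0) = 1/6

M_X(t) = ₁F₁(4; 7; t)
M′(t) = 4*₁F₁(5; 8; t)/7
M′′(t) = 5*₁F₁(6; 9; t)/14
M′′′(t) = 5*₁F₁(7; 10; t)/21
M′′′′(t) = ₁F₁(8; 11; t)/6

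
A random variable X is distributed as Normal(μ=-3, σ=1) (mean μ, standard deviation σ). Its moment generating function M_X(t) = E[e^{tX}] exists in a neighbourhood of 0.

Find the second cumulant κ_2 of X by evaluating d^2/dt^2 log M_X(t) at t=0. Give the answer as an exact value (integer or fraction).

M_X(t) = e^(t^2/2 - 3*t)
K_X(t) = log M_X(t) = t^2/2 - 3*t
K′(t) = t - 3
K′′(t) = 1

κ_2 = K′′(0) = 1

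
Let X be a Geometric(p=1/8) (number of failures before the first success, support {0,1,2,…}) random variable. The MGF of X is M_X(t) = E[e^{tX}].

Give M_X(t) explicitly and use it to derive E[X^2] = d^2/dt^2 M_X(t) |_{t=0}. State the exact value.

E[X^2] = M^(2)(0) = 105

M_X(t) = 1/(8*(1 - 7*e^(t)/8))
M^(2)(t) = (-49*e^(2*t) - 56*e^(t))/(343*e^(3*t) - 1176*e^(2*t) + 1344*e^(t) - 512)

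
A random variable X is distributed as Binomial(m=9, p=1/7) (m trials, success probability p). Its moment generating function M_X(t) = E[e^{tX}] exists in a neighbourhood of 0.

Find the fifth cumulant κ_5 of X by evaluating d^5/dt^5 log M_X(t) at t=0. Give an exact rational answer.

M_X(t) = (e^(t)/7 + 6/7)^9
K_X(t) = log M_X(t) = 9*log(e^(t)/7 + 6/7)
D^5[K](t) = (-54*e^(4*t) + 3564*e^(3*t) - 21384*e^(2*t) + 11664*e^(t))/(e^(5*t) + 30*e^(4*t) + 360*e^(3*t) + 2160*e^(2*t) + 6480*e^(t) + 7776)

κ_5 = D^5[K](0) = -6210/16807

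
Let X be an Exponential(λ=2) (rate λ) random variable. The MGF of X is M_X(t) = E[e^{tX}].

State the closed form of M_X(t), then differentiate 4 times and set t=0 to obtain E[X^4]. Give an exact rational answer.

E[X^4] = D^4[M](0) = 3/2

M_X(t) = 2/(2 - t)
D^4[M](t) = -48/(t^5 - 10*t^4 + 40*t^3 - 80*t^2 + 80*t - 32)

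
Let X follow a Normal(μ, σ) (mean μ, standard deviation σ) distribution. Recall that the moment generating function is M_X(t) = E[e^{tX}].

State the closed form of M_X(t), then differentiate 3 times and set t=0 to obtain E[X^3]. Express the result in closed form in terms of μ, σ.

E[X^3] = M′′′(0) = μ*(μ^2 + 3*σ^2)

M_X(t) = e^(μ*t + σ^2*t^2/2)
M′(t) = μ*e^(μ*t)*e^(σ^2*t^2/2) + σ^2*t*e^(μ*t)*e^(σ^2*t^2/2)
M′′(t) = μ^2*e^(μ*t)*e^(σ^2*t^2/2) + 2*μ*σ^2*t*e^(μ*t)*e^(σ^2*t^2/2) + σ^4*t^2*e^(μ*t)*e^(σ^2*t^2/2) + σ^2*e^(μ*t)*e^(σ^2*t^2/2)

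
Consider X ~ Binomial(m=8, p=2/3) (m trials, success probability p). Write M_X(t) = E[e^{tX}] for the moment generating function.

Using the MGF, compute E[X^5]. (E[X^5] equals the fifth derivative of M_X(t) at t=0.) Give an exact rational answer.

E[X^5] = M′′′′′(0) = 572752/81

M_X(t) = (2*e^(t)/3 + 1/3)^8
M′(t) = 2048*e^(8*t)/6561 + 7168*e^(7*t)/6561 + 3584*e^(6*t)/2187 + 8960*e^(5*t)/6561 + 4480*e^(4*t)/6561 + 448*e^(3*t)/2187 + 224*e^(2*t)/6561 + 16*e^(t)/6561
M′′(t) = 16384*e^(8*t)/6561 + 50176*e^(7*t)/6561 + 7168*e^(6*t)/729 + 44800*e^(5*t)/6561 + 17920*e^(4*t)/6561 + 448*e^(3*t)/729 + 448*e^(2*t)/6561 + 16*e^(t)/6561
M′′′(t) = 131072*e^(8*t)/6561 + 351232*e^(7*t)/6561 + 14336*e^(6*t)/243 + 224000*e^(5*t)/6561 + 71680*e^(4*t)/6561 + 448*e^(3*t)/243 + 896*e^(2*t)/6561 + 16*e^(t)/6561
M′′′′(t) = 1048576*e^(8*t)/6561 + 2458624*e^(7*t)/6561 + 28672*e^(6*t)/81 + 1120000*e^(5*t)/6561 + 286720*e^(4*t)/6561 + 448*e^(3*t)/81 + 1792*e^(2*t)/6561 + 16*e^(t)/6561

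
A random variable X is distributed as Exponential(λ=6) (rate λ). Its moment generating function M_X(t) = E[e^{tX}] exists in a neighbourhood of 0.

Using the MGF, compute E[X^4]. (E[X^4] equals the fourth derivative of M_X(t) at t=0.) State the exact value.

E[X^4] = D^4[M](0) = 1/54

M_X(t) = 6/(6 - t)
D^4[M](t) = -144/(t^5 - 30*t^4 + 360*t^3 - 2160*t^2 + 6480*t - 7776)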